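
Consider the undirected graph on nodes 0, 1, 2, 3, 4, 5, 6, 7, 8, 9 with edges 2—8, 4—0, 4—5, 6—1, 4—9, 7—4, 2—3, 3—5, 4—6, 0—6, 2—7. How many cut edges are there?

3

The edges on the cycle 4-0-6-4 are not bridges since each lies on that cycle.
But removing 8—2 disconnects 8 from 2; removing 4—9 disconnects 4 from 9; removing 1—6 disconnects 1 from 6 — these are bridges.
That makes 3 bridges.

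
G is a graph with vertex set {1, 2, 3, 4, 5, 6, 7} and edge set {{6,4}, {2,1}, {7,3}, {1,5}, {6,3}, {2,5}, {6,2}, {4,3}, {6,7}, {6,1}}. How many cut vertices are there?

1

Removing 6 increases the component count from 1 to 2, so 6 is a cut vertex.
By contrast removing 1 leaves 1 component; it is not a cut vertex. No other vertex is a cut vertex either.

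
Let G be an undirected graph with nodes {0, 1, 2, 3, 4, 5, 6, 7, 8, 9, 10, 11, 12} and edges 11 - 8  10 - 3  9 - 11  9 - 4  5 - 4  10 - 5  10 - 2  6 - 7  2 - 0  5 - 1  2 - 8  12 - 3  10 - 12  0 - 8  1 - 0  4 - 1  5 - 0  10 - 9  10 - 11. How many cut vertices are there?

1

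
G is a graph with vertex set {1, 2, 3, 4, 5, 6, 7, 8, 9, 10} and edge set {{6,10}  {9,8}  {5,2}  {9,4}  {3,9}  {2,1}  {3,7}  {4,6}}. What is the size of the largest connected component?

7

Starting from 1 we can reach 1, 2, 5. That is one component of size 3.
Starting from 3 we can reach 3, 4, 6, 7, 8, 9, 10. That is one component of size 7.
The largest has 7 vertices.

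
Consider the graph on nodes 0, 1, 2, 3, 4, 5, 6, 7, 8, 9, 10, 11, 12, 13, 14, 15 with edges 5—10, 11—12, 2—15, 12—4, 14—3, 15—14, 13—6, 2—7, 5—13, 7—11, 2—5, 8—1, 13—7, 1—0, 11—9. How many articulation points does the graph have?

Removing 1 increases the component count from 2 to 3, so 1 is a cut vertex.
Removing 2 increases the component count from 2 to 3, so 2 is a cut vertex.
Removing 5 increases the component count from 2 to 3, so 5 is a cut vertex.
Likewise 7, 11, 12, 13, 14, 15 are cut vertices.
By contrast removing 8 leaves 2 components; it is not a cut vertex. No other vertex is a cut vertex either.

9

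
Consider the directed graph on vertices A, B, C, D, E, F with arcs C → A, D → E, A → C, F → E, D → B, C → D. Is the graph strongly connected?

There is no directed path from C to F, so the graph is not strongly connected.

No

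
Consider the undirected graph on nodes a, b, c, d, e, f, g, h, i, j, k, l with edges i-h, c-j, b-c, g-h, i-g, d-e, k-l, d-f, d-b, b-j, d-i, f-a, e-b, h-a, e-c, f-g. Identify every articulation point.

d

Removing d increases the component count from 2 to 3, so d is a cut vertex.
By contrast removing g leaves 2 components; it is not a cut vertex. No other vertex is a cut vertex either.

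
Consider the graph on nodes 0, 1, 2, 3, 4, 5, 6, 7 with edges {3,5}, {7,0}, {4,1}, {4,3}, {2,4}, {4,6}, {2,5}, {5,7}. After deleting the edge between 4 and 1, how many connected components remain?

2

Before removal there is 1 component.
4-1 is a bridge — removing it separates 4's side from 1's side.
After removal: 2 components.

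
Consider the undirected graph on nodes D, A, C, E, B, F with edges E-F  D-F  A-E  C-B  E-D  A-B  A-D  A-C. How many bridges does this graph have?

The edges on the cycle A-C-B-A are not bridges since each lies on that cycle.
Every edge lies on some cycle, so there are no bridges.

0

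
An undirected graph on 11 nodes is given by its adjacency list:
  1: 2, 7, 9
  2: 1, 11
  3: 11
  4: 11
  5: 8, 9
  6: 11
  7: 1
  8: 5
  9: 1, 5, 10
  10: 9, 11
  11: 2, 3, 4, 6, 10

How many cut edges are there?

The edges on the cycle 10-11-2-1-9-10 are not bridges since each lies on that cycle.
But removing 11-6 disconnects 11 from 6; removing 7-1 disconnects 7 from 1; removing 5-8 disconnects 5 from 8; removing 11-3 disconnects 11 from 3 — these are bridges.
In total 6 edges are bridges.

6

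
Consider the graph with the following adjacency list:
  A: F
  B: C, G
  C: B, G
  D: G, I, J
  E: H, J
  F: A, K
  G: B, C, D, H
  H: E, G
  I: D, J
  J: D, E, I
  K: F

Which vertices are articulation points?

F, G

Removing F increases the component count from 2 to 3, so F is a cut vertex.
Removing G increases the component count from 2 to 3, so G is a cut vertex.
By contrast removing B leaves 2 components; it is not a cut vertex. No other vertex is a cut vertex either.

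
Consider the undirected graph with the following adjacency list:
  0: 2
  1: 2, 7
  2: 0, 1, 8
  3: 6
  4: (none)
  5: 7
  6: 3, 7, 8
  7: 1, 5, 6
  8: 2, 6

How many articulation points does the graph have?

3

Removing 2 increases the component count from 2 to 3, so 2 is a cut vertex.
Removing 6 increases the component count from 2 to 3, so 6 is a cut vertex.
Removing 7 increases the component count from 2 to 3, so 7 is a cut vertex.
By contrast removing 5 leaves 2 components; it is not a cut vertex. No other vertex is a cut vertex either.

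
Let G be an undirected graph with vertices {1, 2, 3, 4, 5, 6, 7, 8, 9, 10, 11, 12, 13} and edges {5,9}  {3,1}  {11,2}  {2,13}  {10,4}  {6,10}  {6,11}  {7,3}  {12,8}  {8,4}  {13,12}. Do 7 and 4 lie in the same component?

No

The component containing 7 is {1, 3, 7}, and 4 is not in it.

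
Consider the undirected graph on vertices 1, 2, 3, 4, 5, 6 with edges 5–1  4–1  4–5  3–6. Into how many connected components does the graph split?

2 is isolated — a component by itself.
Starting from 3 we can reach 3, 6. That is one component of size 2.
Starting from 1 we can reach 1, 4, 5. That is one component of size 3.
Total: 3 components.

3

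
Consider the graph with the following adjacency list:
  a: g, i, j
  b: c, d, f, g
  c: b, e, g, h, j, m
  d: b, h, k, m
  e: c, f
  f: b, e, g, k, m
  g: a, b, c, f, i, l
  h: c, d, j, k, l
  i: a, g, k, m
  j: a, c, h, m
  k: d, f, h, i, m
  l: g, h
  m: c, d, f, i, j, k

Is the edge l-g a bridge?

No

After removing l-g, the path l-h-c-g still connects them, so the edge is not a bridge.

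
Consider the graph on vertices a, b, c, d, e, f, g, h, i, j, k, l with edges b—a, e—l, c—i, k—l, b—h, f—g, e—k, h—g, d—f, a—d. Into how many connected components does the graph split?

4

j is isolated — a component by itself.
Starting from c we can reach c, i. That is one component of size 2.
Starting from e we can reach e, k, l. That is one component of size 3.
Starting from a we can reach a, b, d, f, g, h. That is one component of size 6.
Total: 4 components.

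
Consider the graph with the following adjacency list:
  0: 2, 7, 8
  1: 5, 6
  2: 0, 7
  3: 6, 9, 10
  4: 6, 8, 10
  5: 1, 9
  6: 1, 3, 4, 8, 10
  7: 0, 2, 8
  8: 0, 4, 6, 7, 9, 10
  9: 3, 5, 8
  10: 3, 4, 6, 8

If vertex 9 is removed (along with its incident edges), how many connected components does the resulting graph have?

1

With 9 gone, the remaining components are: {0, 1, 2, 3, 4, 5, 6, 7, 8, 10}.
That is 1 component.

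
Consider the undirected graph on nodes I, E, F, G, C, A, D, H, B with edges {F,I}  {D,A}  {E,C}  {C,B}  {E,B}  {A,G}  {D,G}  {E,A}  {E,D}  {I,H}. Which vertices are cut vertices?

E, I

Removing E increases the component count from 2 to 3, so E is a cut vertex.
Removing I increases the component count from 2 to 3, so I is a cut vertex.
By contrast removing G leaves 2 components; it is not a cut vertex. No other vertex is a cut vertex either.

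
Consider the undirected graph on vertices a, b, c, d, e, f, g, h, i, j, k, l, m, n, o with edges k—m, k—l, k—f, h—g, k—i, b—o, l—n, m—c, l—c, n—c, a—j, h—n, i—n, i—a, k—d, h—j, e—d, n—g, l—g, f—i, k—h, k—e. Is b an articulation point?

Deleting b leaves 2 components (was 2), so b is not a cut vertex.

No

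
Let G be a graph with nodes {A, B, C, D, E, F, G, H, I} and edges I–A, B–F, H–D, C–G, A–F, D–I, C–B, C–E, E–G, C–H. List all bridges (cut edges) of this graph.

none

The edges on the cycle C-E-G-C are not bridges since each lies on that cycle.
Every edge lies on some cycle, so there are no bridges.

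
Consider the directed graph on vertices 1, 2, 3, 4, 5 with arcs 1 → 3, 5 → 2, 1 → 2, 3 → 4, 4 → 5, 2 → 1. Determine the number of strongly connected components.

1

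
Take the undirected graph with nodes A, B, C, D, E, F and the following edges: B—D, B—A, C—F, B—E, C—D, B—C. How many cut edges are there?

3

The edges on the cycle B-C-D-B are not bridges since each lies on that cycle.
But removing A—B disconnects A from B; removing B—E disconnects B from E; removing F—C disconnects F from C — these are bridges.
That makes 3 bridges.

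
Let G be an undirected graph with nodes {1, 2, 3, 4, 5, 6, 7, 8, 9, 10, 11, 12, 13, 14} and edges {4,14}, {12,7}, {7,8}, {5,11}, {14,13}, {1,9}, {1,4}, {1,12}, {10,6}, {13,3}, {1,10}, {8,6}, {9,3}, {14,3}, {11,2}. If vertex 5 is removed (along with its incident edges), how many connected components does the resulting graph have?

2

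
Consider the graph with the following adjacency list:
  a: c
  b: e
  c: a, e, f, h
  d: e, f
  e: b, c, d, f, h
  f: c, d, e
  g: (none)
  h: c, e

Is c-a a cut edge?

Yes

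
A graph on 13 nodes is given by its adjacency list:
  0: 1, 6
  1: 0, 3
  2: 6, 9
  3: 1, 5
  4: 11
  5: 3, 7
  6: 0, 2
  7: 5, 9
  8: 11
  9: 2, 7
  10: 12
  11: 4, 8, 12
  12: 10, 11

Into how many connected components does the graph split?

2

Starting from 4 we can reach 4, 8, 10, 11, 12. That is one component of size 5.
Starting from 0 we can reach 0, 1, 2, 3, 5, 6, 7, 9. That is one component of size 8.
Total: 2 components.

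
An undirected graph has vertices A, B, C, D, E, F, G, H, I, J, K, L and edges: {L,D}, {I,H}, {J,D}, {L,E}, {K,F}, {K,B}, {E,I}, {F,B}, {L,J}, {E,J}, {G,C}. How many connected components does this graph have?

4

A is isolated — a component by itself.
Starting from C we can reach C, G. That is one component of size 2.
Starting from B we can reach B, F, K. That is one component of size 3.
Starting from D we can reach D, E, H, I, J, L. That is one component of size 6.
Total: 4 components.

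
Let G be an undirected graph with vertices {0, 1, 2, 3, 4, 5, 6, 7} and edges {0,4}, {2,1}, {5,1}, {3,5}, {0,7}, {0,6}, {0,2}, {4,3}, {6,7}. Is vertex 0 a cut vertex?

Deleting 0 raises the number of components from 1 to 2, so 0 is a cut vertex.

Yes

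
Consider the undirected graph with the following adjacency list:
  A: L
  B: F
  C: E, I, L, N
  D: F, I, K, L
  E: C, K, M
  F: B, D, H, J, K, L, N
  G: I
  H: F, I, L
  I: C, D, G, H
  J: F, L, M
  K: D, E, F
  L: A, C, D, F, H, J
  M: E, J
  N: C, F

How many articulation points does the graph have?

Removing F increases the component count from 1 to 2, so F is a cut vertex.
Removing I increases the component count from 1 to 2, so I is a cut vertex.
Removing L increases the component count from 1 to 2, so L is a cut vertex.
By contrast removing J leaves 1 component; it is not a cut vertex. No other vertex is a cut vertex either.

3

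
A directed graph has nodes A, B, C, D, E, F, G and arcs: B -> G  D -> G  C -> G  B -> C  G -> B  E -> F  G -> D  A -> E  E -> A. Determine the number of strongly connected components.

{B, C, D, G} are all mutually reachable — one SCC of size 4.
{A, E} are all mutually reachable — one SCC of size 2.
{F} is an SCC by itself.
That gives 3 strongly connected components.

3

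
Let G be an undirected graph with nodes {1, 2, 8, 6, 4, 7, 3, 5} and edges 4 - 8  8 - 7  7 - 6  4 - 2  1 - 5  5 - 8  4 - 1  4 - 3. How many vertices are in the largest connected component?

Starting from 1 we can reach 1, 2, 3, 4, 5, 6, 7, 8. That is one component of size 8.
The largest has 8 vertices.

8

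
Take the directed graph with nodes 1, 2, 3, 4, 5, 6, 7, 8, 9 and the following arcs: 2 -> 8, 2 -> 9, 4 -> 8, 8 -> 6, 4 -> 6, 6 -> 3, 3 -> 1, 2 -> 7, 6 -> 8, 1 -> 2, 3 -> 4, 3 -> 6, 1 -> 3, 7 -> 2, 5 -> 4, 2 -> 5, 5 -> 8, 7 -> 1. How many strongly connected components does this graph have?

2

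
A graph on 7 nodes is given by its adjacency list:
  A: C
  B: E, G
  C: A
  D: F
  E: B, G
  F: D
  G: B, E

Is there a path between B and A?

The component containing B is {B, E, G}, and A is not in it.

No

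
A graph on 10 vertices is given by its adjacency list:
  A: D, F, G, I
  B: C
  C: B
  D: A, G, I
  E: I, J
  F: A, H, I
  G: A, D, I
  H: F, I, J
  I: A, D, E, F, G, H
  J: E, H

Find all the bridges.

The edges on the cycle I-H-J-E-I are not bridges since each lies on that cycle.
But removing C-B disconnects C from B — this is a bridge.

B-C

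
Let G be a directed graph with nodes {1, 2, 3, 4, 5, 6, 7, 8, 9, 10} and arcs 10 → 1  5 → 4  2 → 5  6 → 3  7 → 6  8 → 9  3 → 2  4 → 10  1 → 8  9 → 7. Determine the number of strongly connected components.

{1, 2, 3, 4, 5, 6, 7, 8, 9, 10} are all mutually reachable — one SCC of size 10.
That gives 1 strongly connected component.

1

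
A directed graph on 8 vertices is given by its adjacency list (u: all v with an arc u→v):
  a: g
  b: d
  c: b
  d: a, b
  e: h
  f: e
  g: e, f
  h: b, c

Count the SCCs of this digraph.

1

{a, b, c, d, e, f, g, h} are all mutually reachable — one SCC of size 8.
That gives 1 strongly connected component.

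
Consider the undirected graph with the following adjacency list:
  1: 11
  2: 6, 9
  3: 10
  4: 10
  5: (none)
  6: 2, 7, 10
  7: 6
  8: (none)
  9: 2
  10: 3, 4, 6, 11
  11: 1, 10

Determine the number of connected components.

3

5 is isolated — a component by itself.
8 is isolated — a component by itself.
Starting from 1 we can reach 1, 2, 3, 4, 6, 7, 9, 10, 11. That is one component of size 9.
Total: 3 components.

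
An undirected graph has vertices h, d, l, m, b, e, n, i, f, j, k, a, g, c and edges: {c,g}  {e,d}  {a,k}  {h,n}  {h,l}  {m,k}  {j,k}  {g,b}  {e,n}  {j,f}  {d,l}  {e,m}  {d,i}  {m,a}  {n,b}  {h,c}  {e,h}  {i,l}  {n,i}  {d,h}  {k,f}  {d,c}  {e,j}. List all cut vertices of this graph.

e

Removing e increases the component count from 1 to 2, so e is a cut vertex.
By contrast removing g leaves 1 component; it is not a cut vertex. No other vertex is a cut vertex either.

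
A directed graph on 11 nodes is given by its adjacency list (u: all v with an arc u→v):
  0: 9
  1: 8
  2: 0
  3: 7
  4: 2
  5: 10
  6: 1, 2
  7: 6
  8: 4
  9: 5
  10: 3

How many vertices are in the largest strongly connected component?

{0, 1, 2, 3, 4, 5, 6, 7, 8, 9, 10} are all mutually reachable — one SCC of size 11.
The largest has 11 vertices.

11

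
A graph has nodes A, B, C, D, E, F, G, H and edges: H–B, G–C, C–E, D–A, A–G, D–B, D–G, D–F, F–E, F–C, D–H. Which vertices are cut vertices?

Removing D increases the component count from 1 to 2, so D is a cut vertex.
By contrast removing A leaves 1 component; it is not a cut vertex. No other vertex is a cut vertex either.

D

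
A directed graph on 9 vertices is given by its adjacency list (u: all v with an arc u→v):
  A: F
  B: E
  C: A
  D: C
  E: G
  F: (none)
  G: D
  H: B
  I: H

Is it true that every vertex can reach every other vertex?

There is no directed path from A to G, so the graph is not strongly connected.

No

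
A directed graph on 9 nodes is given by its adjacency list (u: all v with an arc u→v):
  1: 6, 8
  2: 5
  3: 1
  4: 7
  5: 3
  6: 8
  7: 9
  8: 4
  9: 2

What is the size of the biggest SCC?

9

{1, 2, 3, 4, 5, 6, 7, 8, 9} are all mutually reachable — one SCC of size 9.
The largest has 9 vertices.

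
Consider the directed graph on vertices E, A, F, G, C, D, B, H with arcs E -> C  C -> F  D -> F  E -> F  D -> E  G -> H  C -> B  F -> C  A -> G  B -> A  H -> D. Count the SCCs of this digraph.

1

{A, B, C, D, E, F, G, H} are all mutually reachable — one SCC of size 8.
That gives 1 strongly connected component.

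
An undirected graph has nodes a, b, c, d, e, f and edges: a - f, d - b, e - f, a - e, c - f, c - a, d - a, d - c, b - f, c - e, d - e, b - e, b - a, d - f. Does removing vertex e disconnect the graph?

Deleting e leaves 1 component (was 1) (its neighbors a, b, c, d, f remain connected to each other), so e is not a cut vertex.

No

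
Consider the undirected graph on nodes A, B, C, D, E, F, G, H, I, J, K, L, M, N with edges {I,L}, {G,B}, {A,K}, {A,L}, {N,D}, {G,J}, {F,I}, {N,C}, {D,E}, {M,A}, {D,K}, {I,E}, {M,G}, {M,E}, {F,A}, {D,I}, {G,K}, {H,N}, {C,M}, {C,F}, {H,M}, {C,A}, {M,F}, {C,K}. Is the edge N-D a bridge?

After removing N-D, the path N-C-K-D still connects them, so the edge is not a bridge.

No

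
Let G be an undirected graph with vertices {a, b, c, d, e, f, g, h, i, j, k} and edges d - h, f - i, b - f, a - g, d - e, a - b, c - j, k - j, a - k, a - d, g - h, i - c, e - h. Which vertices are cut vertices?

a

Removing a increases the component count from 1 to 2, so a is a cut vertex.
By contrast removing f leaves 1 component; it is not a cut vertex. No other vertex is a cut vertex either.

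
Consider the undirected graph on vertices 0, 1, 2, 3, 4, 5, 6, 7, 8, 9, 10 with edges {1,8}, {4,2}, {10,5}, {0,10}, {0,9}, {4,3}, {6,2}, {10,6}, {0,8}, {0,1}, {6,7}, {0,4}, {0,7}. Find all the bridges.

0-9, 10-5, 3-4

The edges on the cycle 0-10-6-2-4-0 are not bridges since each lies on that cycle.
But removing 0–9 disconnects 0 from 9; removing 3–4 disconnects 3 from 4; removing 10–5 disconnects 10 from 5 — these are bridges.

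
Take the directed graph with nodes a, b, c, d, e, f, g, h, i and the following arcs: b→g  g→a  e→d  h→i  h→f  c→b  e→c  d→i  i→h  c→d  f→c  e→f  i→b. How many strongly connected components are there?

5

{c, d, f, h, i} are all mutually reachable — one SCC of size 5.
{g} is an SCC by itself.
{e} is an SCC by itself.
{b} is an SCC by itself.
{a} is an SCC by itself.
That gives 5 strongly connected components.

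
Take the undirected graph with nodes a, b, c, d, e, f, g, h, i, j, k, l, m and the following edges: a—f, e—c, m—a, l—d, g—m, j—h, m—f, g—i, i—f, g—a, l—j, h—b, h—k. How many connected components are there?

3

Starting from c we can reach c, e. That is one component of size 2.
Starting from a we can reach a, f, g, i, m. That is one component of size 5.
Starting from b we can reach b, d, h, j, k, l. That is one component of size 6.
Total: 3 components.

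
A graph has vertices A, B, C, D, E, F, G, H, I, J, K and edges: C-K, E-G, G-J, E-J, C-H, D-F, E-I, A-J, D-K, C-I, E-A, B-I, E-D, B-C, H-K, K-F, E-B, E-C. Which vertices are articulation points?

E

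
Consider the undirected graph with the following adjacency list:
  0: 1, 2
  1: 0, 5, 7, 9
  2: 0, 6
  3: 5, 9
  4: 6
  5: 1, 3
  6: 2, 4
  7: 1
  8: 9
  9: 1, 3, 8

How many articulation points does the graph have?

5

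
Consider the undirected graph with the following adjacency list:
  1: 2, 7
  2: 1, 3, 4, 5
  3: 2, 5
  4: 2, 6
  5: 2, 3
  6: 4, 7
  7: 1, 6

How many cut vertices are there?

Removing 2 increases the component count from 1 to 2, so 2 is a cut vertex.
By contrast removing 7 leaves 1 component; it is not a cut vertex. No other vertex is a cut vertex either.

1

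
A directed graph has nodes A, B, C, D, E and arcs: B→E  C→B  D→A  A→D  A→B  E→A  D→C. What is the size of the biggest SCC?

5

{A, B, C, D, E} are all mutually reachable — one SCC of size 5.
The largest has 5 vertices.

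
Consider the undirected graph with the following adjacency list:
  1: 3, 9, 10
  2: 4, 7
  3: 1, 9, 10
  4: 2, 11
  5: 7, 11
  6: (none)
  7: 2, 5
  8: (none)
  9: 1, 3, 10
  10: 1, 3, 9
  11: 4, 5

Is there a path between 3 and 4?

No

The component containing 3 is {1, 3, 9, 10}, and 4 is not in it.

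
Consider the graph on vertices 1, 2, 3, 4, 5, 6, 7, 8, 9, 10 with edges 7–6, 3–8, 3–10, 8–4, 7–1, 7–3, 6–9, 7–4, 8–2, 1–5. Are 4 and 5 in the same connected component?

Yes

From 4 we can reach 1, 2, 3, 4, 5, 6, 7, 8, 9, 10, which includes 5.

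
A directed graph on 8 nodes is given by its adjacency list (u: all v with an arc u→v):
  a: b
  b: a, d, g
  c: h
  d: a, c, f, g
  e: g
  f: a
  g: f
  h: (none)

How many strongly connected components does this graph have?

4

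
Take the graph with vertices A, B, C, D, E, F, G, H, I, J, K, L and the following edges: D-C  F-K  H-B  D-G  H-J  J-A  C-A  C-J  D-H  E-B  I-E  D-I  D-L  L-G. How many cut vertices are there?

1

Removing D increases the component count from 2 to 3, so D is a cut vertex.
By contrast removing I leaves 2 components; it is not a cut vertex. No other vertex is a cut vertex either.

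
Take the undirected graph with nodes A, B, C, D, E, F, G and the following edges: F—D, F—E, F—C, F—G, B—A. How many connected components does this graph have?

Starting from A we can reach A, B. That is one component of size 2.
Starting from C we can reach C, D, E, F, G. That is one component of size 5.
Total: 2 components.

2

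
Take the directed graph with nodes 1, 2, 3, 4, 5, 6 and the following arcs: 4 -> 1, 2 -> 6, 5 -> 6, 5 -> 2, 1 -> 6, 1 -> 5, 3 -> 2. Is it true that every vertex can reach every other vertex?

No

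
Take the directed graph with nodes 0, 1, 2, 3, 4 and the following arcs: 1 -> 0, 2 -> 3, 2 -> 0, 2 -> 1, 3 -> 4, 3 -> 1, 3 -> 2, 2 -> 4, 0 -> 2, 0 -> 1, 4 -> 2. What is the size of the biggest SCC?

{0, 1, 2, 3, 4} are all mutually reachable — one SCC of size 5.
The largest has 5 vertices.

5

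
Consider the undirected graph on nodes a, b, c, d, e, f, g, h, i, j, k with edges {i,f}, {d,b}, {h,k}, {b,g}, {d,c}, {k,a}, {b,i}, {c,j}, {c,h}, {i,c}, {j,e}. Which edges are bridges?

a-k, b-g, c-h, c-j, e-j, f-i, h-k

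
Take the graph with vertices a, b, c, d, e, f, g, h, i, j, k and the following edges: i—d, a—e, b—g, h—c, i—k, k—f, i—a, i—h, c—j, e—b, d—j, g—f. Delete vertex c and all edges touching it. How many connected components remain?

With c gone, the remaining components are: {a, b, d, e, f, g, h, i, j, k}.
That is 1 component.

1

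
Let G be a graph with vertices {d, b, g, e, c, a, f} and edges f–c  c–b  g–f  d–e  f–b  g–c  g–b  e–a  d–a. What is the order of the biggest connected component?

4

Starting from a we can reach a, d, e. That is one component of size 3.
Starting from b we can reach b, c, f, g. That is one component of size 4.
The largest has 4 vertices.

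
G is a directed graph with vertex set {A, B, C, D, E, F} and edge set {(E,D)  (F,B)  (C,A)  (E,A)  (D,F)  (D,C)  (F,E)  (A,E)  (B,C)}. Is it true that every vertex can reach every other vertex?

Yes

From D we can reach every vertex (A, B, C, D, E, F), and every vertex can reach D (A, B, C, D, E, F). So the whole graph is one strongly connected component.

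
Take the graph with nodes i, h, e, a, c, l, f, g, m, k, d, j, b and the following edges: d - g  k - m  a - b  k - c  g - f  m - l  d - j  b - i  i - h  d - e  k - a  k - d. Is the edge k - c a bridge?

Yes

Removing k - c leaves no path between k and c: the component count goes from 1 to 2. So it is a bridge.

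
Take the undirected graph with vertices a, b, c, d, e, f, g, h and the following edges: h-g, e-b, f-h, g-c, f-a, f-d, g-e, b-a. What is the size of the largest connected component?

8

Starting from a we can reach a, b, c, d, e, f, g, h. That is one component of size 8.
The largest has 8 vertices.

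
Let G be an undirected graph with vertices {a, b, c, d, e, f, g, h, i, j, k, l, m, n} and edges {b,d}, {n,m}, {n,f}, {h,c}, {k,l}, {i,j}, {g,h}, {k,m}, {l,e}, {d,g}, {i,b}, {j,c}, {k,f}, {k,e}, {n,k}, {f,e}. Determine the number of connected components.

a is isolated — a component by itself.
Starting from e we can reach e, f, k, l, m, n. That is one component of size 6.
Starting from b we can reach b, c, d, g, h, i, j. That is one component of size 7.
Total: 3 components.

3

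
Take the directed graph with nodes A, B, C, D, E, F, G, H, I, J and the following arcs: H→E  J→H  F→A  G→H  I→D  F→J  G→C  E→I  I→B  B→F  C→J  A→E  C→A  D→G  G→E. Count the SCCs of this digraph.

1

{A, B, C, D, E, F, G, H, I, J} are all mutually reachable — one SCC of size 10.
That gives 1 strongly connected component.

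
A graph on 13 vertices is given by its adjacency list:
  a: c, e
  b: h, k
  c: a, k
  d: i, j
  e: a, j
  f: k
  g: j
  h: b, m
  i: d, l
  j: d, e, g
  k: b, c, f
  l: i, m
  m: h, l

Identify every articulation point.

Removing j increases the component count from 1 to 2, so j is a cut vertex.
Removing k increases the component count from 1 to 2, so k is a cut vertex.
By contrast removing d leaves 1 component; it is not a cut vertex. No other vertex is a cut vertex either.

j, k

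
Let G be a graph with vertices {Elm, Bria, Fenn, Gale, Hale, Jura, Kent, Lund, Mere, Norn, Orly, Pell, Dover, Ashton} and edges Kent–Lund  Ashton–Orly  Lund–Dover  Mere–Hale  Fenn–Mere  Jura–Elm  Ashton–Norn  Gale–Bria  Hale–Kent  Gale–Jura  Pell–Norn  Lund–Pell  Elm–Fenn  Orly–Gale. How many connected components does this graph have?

1

Starting from Elm we can reach Elm, Bria, Fenn, Gale, Hale, Jura, Kent, Lund, Mere, Norn, Orly, Pell, Dover, Ashton. That is one component of size 14.
Total: 1 component.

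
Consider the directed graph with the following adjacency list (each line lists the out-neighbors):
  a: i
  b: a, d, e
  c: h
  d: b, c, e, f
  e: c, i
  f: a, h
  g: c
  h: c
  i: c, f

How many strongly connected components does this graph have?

5

{a, f, i} are all mutually reachable — one SCC of size 3.
{c, h} are all mutually reachable — one SCC of size 2.
{b, d} are all mutually reachable — one SCC of size 2.
{e} is an SCC by itself.
{g} is an SCC by itself.
That gives 5 strongly connected components.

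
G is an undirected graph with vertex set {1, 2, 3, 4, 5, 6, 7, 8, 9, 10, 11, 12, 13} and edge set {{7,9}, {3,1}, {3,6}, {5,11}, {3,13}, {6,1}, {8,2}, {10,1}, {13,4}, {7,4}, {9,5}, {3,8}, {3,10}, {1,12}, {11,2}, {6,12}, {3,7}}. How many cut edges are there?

0

The edges on the cycle 3-13-4-7-3 are not bridges since each lies on that cycle.
Every edge lies on some cycle, so there are no bridges.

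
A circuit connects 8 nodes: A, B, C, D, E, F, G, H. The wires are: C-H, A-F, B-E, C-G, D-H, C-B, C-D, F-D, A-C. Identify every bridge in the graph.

The edges on the cycle A-F-D-H-C-A are not bridges since each lies on that cycle.
But removing B-E disconnects B from E; removing B-C disconnects B from C; removing G-C disconnects G from C — these are bridges.

B-C, B-E, C-G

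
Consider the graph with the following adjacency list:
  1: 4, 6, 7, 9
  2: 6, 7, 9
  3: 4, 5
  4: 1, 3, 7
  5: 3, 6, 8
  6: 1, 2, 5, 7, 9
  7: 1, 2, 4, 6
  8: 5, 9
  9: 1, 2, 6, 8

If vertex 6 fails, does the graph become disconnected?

Deleting 6 leaves 1 component (was 1) (its neighbors 1, 2, 5, 7, 9 remain connected to each other), so 6 is not a cut vertex.

No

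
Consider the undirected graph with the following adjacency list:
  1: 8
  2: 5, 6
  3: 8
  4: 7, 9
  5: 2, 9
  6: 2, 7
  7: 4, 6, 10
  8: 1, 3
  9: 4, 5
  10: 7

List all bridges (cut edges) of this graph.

1-8, 10-7, 3-8

The edges on the cycle 4-9-5-2-6-7-4 are not bridges since each lies on that cycle.
But removing 8-1 disconnects 8 from 1; removing 7-10 disconnects 7 from 10; removing 8-3 disconnects 8 from 3 — these are bridges.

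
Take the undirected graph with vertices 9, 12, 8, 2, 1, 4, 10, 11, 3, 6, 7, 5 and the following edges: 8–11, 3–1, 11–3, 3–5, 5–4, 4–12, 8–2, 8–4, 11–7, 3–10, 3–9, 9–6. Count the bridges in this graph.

The edges on the cycle 8-11-3-5-4-8 are not bridges since each lies on that cycle.
But removing 9–6 disconnects 9 from 6; removing 3–10 disconnects 3 from 10; removing 11–7 disconnects 11 from 7; removing 3–1 disconnects 3 from 1 — these are bridges.
In total 7 edges are bridges.

7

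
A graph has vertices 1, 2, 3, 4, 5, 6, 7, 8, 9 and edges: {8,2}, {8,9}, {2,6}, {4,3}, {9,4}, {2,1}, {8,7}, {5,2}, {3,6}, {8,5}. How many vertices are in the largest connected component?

9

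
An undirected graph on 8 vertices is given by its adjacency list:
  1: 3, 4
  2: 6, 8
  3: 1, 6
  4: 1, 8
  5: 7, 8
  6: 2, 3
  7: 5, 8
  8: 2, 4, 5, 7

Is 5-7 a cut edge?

No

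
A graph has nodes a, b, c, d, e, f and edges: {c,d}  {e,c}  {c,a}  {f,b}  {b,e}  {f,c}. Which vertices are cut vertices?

Removing c increases the component count from 1 to 3, so c is a cut vertex.
By contrast removing a leaves 1 component; it is not a cut vertex. No other vertex is a cut vertex either.

c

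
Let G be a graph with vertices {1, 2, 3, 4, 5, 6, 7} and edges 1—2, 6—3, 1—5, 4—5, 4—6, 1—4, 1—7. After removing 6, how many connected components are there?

2

With 6 gone, the remaining components are: {3}; {1, 2, 4, 5, 7}.
That is 2 components.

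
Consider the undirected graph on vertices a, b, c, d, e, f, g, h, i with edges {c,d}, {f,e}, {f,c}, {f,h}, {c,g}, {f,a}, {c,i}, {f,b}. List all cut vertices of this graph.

c, f

Removing c increases the component count from 1 to 4, so c is a cut vertex.
Removing f increases the component count from 1 to 5, so f is a cut vertex.
By contrast removing d leaves 1 component; it is not a cut vertex. No other vertex is a cut vertex either.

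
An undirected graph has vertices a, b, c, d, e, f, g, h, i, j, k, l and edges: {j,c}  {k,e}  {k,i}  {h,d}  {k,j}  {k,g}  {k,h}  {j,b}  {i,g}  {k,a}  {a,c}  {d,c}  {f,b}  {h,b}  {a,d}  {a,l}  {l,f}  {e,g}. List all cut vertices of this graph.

k

Removing k increases the component count from 1 to 2, so k is a cut vertex.
By contrast removing f leaves 1 component; it is not a cut vertex. No other vertex is a cut vertex either.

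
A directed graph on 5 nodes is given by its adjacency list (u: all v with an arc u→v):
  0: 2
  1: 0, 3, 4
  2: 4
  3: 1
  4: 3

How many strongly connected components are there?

1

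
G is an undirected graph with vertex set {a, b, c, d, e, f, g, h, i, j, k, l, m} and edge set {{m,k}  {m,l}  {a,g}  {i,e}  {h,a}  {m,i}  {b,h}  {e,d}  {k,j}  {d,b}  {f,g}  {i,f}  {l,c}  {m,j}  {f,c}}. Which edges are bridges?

The edges on the cycle m-k-j-m are not bridges since each lies on that cycle.
Every edge lies on some cycle, so there are no bridges.

none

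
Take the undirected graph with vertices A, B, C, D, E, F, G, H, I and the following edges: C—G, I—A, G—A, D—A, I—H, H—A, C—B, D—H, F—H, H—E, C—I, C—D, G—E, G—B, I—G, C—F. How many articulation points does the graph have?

0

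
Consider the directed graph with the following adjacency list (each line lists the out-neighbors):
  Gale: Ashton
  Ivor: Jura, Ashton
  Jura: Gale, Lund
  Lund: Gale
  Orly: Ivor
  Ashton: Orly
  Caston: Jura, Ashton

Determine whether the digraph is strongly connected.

There is no directed path from Orly to Caston, so the graph is not strongly connected.

No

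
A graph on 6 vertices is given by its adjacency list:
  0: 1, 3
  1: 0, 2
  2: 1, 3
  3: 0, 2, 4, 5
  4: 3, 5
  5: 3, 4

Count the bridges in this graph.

0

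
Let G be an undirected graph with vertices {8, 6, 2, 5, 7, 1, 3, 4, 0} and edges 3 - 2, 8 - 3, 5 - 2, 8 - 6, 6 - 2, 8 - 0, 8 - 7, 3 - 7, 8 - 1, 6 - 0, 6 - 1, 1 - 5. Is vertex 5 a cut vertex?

No

Deleting 5 leaves 2 components (was 2), so 5 is not a cut vertex.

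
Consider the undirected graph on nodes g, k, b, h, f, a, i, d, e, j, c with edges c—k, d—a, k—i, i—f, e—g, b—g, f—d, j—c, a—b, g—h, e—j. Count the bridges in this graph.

1

The edges on the cycle e-j-c-k-i-f-d-a-b-g-e are not bridges since each lies on that cycle.
But removing g—h disconnects g from h — this is a bridge.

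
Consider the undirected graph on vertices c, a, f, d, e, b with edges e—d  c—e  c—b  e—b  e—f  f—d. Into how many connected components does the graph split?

a is isolated — a component by itself.
Starting from b we can reach b, c, d, e, f. That is one component of size 5.
Total: 2 components.

2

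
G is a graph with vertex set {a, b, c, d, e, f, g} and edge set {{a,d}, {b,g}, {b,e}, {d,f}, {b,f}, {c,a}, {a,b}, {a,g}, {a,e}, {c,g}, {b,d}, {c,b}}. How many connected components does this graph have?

Starting from a we can reach a, b, c, d, e, f, g. That is one component of size 7.
Total: 1 component.

1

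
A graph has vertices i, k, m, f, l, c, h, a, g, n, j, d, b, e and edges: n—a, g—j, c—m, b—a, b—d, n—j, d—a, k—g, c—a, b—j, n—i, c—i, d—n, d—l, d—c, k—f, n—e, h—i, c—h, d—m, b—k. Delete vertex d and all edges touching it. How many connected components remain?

2

With d gone, the remaining components are: {l}; {a, b, c, e, f, g, h, i, j, k, m, n}.
That is 2 components.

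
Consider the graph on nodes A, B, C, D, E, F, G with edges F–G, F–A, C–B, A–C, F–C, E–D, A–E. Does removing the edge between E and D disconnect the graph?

Removing E–D leaves no path between E and D: the component count goes from 1 to 2. So it is a bridge.

Yes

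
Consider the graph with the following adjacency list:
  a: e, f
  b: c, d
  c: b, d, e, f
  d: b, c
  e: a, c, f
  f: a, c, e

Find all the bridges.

The edges on the cycle c-b-d-c are not bridges since each lies on that cycle.
Every edge lies on some cycle, so there are no bridges.

none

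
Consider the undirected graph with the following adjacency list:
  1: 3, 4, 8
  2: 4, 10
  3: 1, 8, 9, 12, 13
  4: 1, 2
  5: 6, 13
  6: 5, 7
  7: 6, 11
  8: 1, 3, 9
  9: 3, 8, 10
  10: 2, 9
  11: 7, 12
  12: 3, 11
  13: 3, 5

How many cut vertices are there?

1

Removing 3 increases the component count from 1 to 2, so 3 is a cut vertex.
By contrast removing 12 leaves 1 component; it is not a cut vertex. No other vertex is a cut vertex either.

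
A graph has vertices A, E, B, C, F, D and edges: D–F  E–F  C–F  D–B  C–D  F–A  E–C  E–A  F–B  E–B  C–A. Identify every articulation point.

Removing F, for instance, still leaves 1 component. No single vertex removal increases the component count — the graph has no articulation points.

none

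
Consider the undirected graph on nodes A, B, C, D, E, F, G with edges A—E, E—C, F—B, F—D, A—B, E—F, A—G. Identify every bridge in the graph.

A-G, C-E, D-F

The edges on the cycle A-E-F-B-A are not bridges since each lies on that cycle.
But removing E—C disconnects E from C; removing F—D disconnects F from D; removing A—G disconnects A from G — these are bridges.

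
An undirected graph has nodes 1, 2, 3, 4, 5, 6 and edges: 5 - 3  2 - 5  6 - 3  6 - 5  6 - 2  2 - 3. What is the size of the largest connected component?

4

1 is isolated — a component by itself.
4 is isolated — a component by itself.
Starting from 2 we can reach 2, 3, 5, 6. That is one component of size 4.
The largest has 4 vertices.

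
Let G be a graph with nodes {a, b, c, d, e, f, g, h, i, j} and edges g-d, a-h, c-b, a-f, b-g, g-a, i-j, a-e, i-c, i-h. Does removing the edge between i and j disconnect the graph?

Removing i-j leaves no path between i and j: the component count goes from 1 to 2. So it is a bridge.

Yes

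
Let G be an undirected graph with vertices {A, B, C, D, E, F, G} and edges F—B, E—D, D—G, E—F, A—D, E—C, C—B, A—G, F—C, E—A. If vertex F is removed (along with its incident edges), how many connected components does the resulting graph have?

1

With F gone, the remaining components are: {A, B, C, D, E, G}.
That is 1 component.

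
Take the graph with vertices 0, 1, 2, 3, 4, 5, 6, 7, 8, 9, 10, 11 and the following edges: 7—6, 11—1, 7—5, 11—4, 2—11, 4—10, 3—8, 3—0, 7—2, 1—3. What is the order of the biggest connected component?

11

9 is isolated — a component by itself.
Starting from 0 we can reach 0, 1, 2, 3, 4, 5, 6, 7, 8, 10, 11. That is one component of size 11.
The largest has 11 vertices.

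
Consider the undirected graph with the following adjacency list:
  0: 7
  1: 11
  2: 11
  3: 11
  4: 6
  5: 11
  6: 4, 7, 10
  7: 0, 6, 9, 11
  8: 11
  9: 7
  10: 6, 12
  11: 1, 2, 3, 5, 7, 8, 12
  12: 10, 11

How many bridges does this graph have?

8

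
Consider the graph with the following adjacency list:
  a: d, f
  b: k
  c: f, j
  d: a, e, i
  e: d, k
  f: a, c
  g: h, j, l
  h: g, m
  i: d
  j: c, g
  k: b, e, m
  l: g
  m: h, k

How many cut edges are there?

The edges on the cycle c-j-g-h-m-k-e-d-a-f-c are not bridges since each lies on that cycle.
But removing i-d disconnects i from d; removing b-k disconnects b from k; removing g-l disconnects g from l — these are bridges.
That makes 3 bridges.

3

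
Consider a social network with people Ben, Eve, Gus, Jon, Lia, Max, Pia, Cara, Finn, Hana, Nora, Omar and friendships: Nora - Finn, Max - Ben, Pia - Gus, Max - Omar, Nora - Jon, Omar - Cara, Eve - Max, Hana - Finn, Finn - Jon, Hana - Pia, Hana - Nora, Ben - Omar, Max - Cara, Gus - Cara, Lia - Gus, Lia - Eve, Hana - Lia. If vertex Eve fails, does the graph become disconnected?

Deleting Eve leaves 1 component (was 1) (its neighbors Lia, Max remain connected to each other), so Eve is not a cut vertex.

No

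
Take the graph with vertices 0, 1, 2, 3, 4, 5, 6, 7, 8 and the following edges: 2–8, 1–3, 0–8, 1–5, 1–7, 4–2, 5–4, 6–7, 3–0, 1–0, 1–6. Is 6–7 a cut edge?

No

After removing 6–7, the path 6-1-7 still connects them, so the edge is not a bridge.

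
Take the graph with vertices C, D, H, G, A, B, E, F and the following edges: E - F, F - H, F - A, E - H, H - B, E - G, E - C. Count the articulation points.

3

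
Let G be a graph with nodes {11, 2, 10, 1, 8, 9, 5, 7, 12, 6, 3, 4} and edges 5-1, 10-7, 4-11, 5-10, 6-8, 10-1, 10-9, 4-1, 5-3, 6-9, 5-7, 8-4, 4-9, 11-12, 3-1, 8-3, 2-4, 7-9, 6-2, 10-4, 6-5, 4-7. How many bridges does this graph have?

2

The edges on the cycle 6-8-3-1-10-5-6 are not bridges since each lies on that cycle.
But removing 4-11 disconnects 4 from 11; removing 12-11 disconnects 12 from 11 — these are bridges.
That makes 2 bridges.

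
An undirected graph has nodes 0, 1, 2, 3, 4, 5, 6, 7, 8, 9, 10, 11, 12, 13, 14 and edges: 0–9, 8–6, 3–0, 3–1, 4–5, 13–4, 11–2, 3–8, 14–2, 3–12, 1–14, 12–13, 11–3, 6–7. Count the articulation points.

Removing 0 increases the component count from 2 to 3, so 0 is a cut vertex.
Removing 3 increases the component count from 2 to 5, so 3 is a cut vertex.
Removing 4 increases the component count from 2 to 3, so 4 is a cut vertex.
Likewise 6, 8, 12, 13 are cut vertices.
By contrast removing 1 leaves 2 components; it is not a cut vertex. No other vertex is a cut vertex either.

7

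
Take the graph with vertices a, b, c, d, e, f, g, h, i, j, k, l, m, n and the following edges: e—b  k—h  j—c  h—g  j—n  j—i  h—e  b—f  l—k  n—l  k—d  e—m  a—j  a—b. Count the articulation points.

5

Removing b increases the component count from 1 to 2, so b is a cut vertex.
Removing e increases the component count from 1 to 2, so e is a cut vertex.
Removing h increases the component count from 1 to 2, so h is a cut vertex.
Likewise j, k are cut vertices.
By contrast removing d leaves 1 component; it is not a cut vertex. No other vertex is a cut vertex either.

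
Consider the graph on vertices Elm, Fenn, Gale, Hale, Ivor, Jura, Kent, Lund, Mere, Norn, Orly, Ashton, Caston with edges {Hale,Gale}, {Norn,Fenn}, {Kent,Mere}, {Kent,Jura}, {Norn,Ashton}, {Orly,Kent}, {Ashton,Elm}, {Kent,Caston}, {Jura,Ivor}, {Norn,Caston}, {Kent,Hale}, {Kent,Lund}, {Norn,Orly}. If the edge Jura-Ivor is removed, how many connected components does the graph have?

2

Before removal there is 1 component.
Jura-Ivor is a bridge — removing it separates Jura's side from Ivor's side.
After removal: 2 components.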